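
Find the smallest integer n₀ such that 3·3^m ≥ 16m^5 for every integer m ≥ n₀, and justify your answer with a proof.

At m = 13: 4782969 < 5940688, so the inequality fails and n₀ ≥ 14. We prove 3·3^m ≥ 16m^5 for all m ≥ 14.
Base case (m = 14): 3·3^m = 14348907 and 16m^5 = 8605184, so 14348907 ≥ 8605184.
Suppose the result is true for m = j, so 3·3^j ≥ 16j^5.
Then 3·3^(j + 1) = 3·(3·3^j) ≥ 3·(16j^5).
Also, for j ≥ 14 we have 3·(16j^5) ≥ 16(j+1)^5, since 3 ≥ (1 + 1/j)^5 for all j ≥ 14.
Combining, 3·3^(j + 1) ≥ 16(j+1)^5.
By the principle of mathematical induction, the result holds for all m ≥ 14.
Hence the smallest such n₀ is 14.

n₀ = 14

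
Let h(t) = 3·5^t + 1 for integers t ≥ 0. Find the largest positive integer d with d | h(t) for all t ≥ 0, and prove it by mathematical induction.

Computing the first values: h(0) = 4 and h(1) = 16; gcd(4, 16) = 4, so d ≤ 4.
We prove 4 | 3·5^t + 1 for all t ≥ 0 by induction on t.
Base step (t = 0): h(0) = 4 = 4·(1), so 4 | h(0).
Inductive step: suppose the statement holds for some j ≥ 0, i.e. 4 | h(j). Then
h(j+1) = 3·5^(j+1) + 1 = 5·(3·5^j + 1) - 4 = 5·h(j) - 4. The first term is divisible by 4 by the inductive hypothesis, and -4 is divisible by 4. Hence 4 | h(j+1).
Hence, by induction on t, the claim holds for every t ≥ 0.
Therefore the largest such d is 4.

d = 4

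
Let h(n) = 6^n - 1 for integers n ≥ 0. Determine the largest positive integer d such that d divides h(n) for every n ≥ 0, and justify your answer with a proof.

Computing the first values: h(0) = 0 and h(1) = 5; gcd(0, 5) = 5, so d ≤ 5.
We prove 5 | 6^n - 1 for all n ≥ 0 by induction on n.
When n = 0: h(0) = 0 = 5·(0), so 5 | h(0).
For the inductive step, assume it holds for an arbitrary j ≥ 0, i.e. 5 | h(j). Then
h(j+1) = 6^(j+1) - 1 = 6·(6^j - 1) + 5 = 6·h(j) + 5. The first term is divisible by 5 by the inductive hypothesis, and 5 is divisible by 5. Hence 5 | h(j+1).
This completes the induction.
Therefore the largest such d is 5.

d = 5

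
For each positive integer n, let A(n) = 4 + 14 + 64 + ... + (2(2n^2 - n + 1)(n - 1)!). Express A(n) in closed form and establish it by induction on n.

A(n) = (4n + 2)n! - 2

We claim A(n) = (4n + 2)n! - 2 for all n ≥ 1.
For the base case n = 1: A(1) = 4, and the closed form gives 4. They agree.
Suppose the result is true for n = i, so A(i) = (4i + 2)i! - 2.
Then A(i+1) = A(i) + (2(2i^2 + 3i + 2)i!) = ((4i + 2)i! - 2) + (2(2i^2 + 3i + 2)i!).
Simplifying, A(i+1) = (4(i+1) + 2)(i+1)! - 2,
which is the closed form with n = i+1.
This completes the induction.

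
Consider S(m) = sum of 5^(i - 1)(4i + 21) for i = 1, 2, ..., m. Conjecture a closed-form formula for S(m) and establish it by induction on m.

We claim S(m) = 5^m(m + 5) - 5 for all m ≥ 1.
For the base case m = 1: S(1) = 25, and the closed form gives 25. They agree.
For the inductive step, assume it holds for an arbitrary i ≥ 1, so S(i) = 5^i(i + 5) - 5.
Then S(i+1) = S(i) + (5^i(4i + 25)) = (5^i(i + 5) - 5) + (5^i(4i + 25)).
Simplifying, S(i+1) = 5·5^i·i + 30·5^i - 5 = 5^(i+1)((i+1) + 5) - 5,
which is the closed form with m = i+1.
By induction, the statement is established for all m ≥ 1.

S(m) = 5^m(m + 5) - 5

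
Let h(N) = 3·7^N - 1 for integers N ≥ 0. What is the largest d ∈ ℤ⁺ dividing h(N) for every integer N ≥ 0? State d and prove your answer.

Computing the first values: h(0) = 2 and h(1) = 20; gcd(2, 20) = 2, so d ≤ 2.
We prove 2 | 3·7^N - 1 for all N ≥ 0 by induction on N.
For the base case N = 0: h(0) = 2 = 2·(1), so 2 | h(0).
For the inductive step, assume it holds for an arbitrary j ≥ 0, i.e. 2 | h(j). Then
h(j+1) = 3·7^(j+1) - 1 = 7·(3·7^j - 1) + 6 = 7·h(j) + 6. The first term is divisible by 2 by the inductive hypothesis, and 6 is divisible by 2. Hence 2 | h(j+1).
By induction, the statement is established for all N ≥ 0.
Therefore the largest such d is 2.

d = 2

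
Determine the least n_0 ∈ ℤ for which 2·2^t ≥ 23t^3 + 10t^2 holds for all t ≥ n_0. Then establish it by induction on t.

At t = 15: 65536 < 79875, so the inequality fails and n_0 ≥ 16. We prove 2·2^t ≥ 23t^3 + 10t^2 for all t ≥ 16.
Base case (t = 16): 2·2^t = 131072 and 23t^3 + 10t^2 = 96768, so 131072 ≥ 96768.
Inductive step: suppose the statement holds for some p ≥ 16, so 2·2^p ≥ 23p^3 + 10p^2.
Then 2·2^(p + 1) = 2·(2·2^p) ≥ 2·(23p^3 + 10p^2).
Also, for p ≥ 16 we have 2·(23p^3 + 10p^2) ≥ 23(p+1)^3 + 10(p+1)^2, since 2·(23p^3 + 10p^2) − (23(p+1)^3 + 10(p+1)^2) = 23p^3 - 59p^2 - 89p - 33, which is nonnegative for all p ≥ 16.
Combining, 2·2^(p + 1) ≥ 23(p+1)^3 + 10(p+1)^2.
This completes the induction.
Hence the smallest such n_0 is 16.

n_0 = 16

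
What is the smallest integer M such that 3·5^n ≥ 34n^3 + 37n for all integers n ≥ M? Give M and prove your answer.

At n = 4: 1875 < 2324, so the inequality fails and M ≥ 5. We prove 3·5^n ≥ 34n^3 + 37n for all n ≥ 5.
Base step (n = 5): 3·5^n = 9375 and 34n^3 + 37n = 4435, so 9375 ≥ 4435.
Inductive step: suppose the statement holds for some r ≥ 5, so 3·5^r ≥ 34r^3 + 37r.
Then 3·5^(r + 1) = 5·(3·5^r) ≥ 5·(34r^3 + 37r).
Also, for r ≥ 5 we have 5·(34r^3 + 37r) ≥ 34(r+1)^3 + 37(r+1), since 5·(34r^3 + 37r) − (34(r+1)^3 + 37(r+1)) = 136r^3 - 102r^2 + 46r - 71, which is nonnegative for all r ≥ 5.
Combining, 3·5^(r + 1) ≥ 34(r+1)^3 + 37(r+1).
Hence, by induction on n, the claim holds for every n ≥ 5.
Hence the smallest such M is 5.

M = 5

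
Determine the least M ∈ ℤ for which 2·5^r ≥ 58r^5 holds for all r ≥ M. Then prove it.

At r = 8: 781250 < 1900544, so the inequality fails and M ≥ 9. We prove 2·5^r ≥ 58r^5 for all r ≥ 9.
For the base case r = 9: 2·5^r = 3906250 and 58r^5 = 3424842, so 3906250 ≥ 3424842.
Suppose the result is true for r = i, so 2·5^i ≥ 58i^5.
Then 2·5^(i + 1) = 5·(2·5^i) ≥ 5·(58i^5).
Also, for i ≥ 9 we have 5·(58i^5) ≥ 58(i+1)^5, since 5 ≥ (1 + 1/i)^5 for all i ≥ 9.
Combining, 2·5^(i + 1) ≥ 58(i+1)^5.
By the principle of mathematical induction, the result holds for all r ≥ 9.
Hence the smallest such M is 9.

M = 9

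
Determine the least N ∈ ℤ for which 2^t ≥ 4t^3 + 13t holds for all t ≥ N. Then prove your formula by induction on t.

At t = 13: 8192 < 8957, so the inequality fails and N ≥ 14. We prove 2^t ≥ 4t^3 + 13t for all t ≥ 14.
When t = 14: 2^t = 16384 and 4t^3 + 13t = 11158, so 16384 ≥ 11158.
Suppose the result is true for t = j, so 2^j ≥ 4j^3 + 13j.
Then 2^(j + 1) = 2·(2^j) ≥ 2·(4j^3 + 13j).
Also, for j ≥ 14 we have 2·(4j^3 + 13j) ≥ 4(j+1)^3 + 13(j+1), since 2·(4j^3 + 13j) − (4(j+1)^3 + 13(j+1)) = 4j^3 - 12j^2 + j - 17, which is nonnegative for all j ≥ 14.
Combining, 2^(j + 1) ≥ 4(j+1)^3 + 13(j+1).
By induction, the statement is established for all t ≥ 14.
Hence the smallest such N is 14.

N = 14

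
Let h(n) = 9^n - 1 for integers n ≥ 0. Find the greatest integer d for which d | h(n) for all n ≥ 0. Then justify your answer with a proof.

Computing the first values: h(0) = 0 and h(1) = 8; gcd(0, 8) = 8, so d ≤ 8.
We prove 8 | 9^n - 1 for all n ≥ 0 by induction on n.
Base case (n = 0): h(0) = 0 = 8·(0), so 8 | h(0).
Inductive step: suppose the statement holds for some j ≥ 0, i.e. 8 | h(j). Then
h(j+1) = 9^(j+1) - 1 = 9·(9^j - 1) + 8 = 9·h(j) + 8. The first term is divisible by 8 by the inductive hypothesis, and 8 is divisible by 8. Hence 8 | h(j+1).
By the principle of mathematical induction, the result holds for all n ≥ 0.
Therefore the largest such d is 8.

d = 8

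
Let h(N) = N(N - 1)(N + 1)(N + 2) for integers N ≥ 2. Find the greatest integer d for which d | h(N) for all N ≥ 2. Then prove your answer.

d = 24

Computing the first values: h(2) = 24 and h(3) = 120; gcd(24, 120) = 24, so d ≤ 24.
We prove 24 | N(N - 1)(N + 1)(N + 2) for all N ≥ 2 by induction on N.
Base step (N = 2): h(2) = 24 = 24·(1), so 24 | h(2).
Inductive step: assume the claim holds for N = r, i.e. 24 | h(r). Then
h(r+1) − h(r) = r·(r+1)·(r+2)·(r+3) − (r-1)·r·(r+1)·(r+2) = r·(r+1)·(r+2)·[(r+3) − (r-1)] = 4·r·(r+1)·(r+2). The product of 3 consecutive integers is divisible by (3)! = 6, so h(r+1) − h(r) is divisible by 4·6 = 24. By the inductive hypothesis 24 | h(r), hence 24 | h(r+1).
By induction, the statement is established for all N ≥ 2.
Therefore the largest such d is 24.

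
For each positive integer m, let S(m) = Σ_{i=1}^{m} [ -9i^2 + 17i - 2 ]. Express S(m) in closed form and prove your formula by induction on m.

We claim S(m) = -m(3m^2 - 4m - 5) for all m ≥ 1.
Base step (m = 1): S(1) = 6, and the closed form gives 6. They agree.
Inductive step: assume the claim holds for m = i, so S(i) = i(-3i^2 + 4i + 5).
Then S(i+1) = S(i) + (-9i^2 - i + 6) = (i(-3i^2 + 4i + 5)) + (-9i^2 - i + 6).
Simplifying, S(i+1) = -(i + 1)(3i^2 + 2i - 6) = -(i+1)(3(i+1)^2 - 4(i+1) - 5),
which is the closed form with m = i+1.
By the principle of mathematical induction, the result holds for all m ≥ 1.

S(m) = -m(3m^2 - 4m - 5)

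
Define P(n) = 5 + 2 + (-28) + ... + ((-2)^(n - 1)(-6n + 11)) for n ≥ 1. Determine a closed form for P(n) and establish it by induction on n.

We claim P(n) = (-2)^n(2n - 3) + 3 for all n ≥ 1.
When n = 1: P(1) = 5, and the closed form gives 5. They agree.
Inductive step: suppose the statement holds for some i ≥ 1, so P(i) = (-2)^i(2i - 3) + 3.
Then P(i+1) = P(i) + ((-2)^i(-6i + 5)) = ((-2)^i(2i - 3) + 3) + ((-2)^i(-6i + 5)).
Simplifying, P(i+1) = -(-2)^(i + 1) - (-2)^(i + 2)i + 3 = (-2)^(i+1)(2(i+1) - 3) + 3,
which is the closed form with n = i+1.
Hence, by induction on n, the claim holds for every n ≥ 1.

P(n) = (-2)^n(2n - 3) + 3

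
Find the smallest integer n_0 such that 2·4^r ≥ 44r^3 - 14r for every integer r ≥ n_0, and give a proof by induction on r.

At r = 6: 8192 < 9420, so the inequality fails and n_0 ≥ 7. We prove 2·4^r ≥ 44r^3 - 14r for all r ≥ 7.
When r = 7: 2·4^r = 32768 and 44r^3 - 14r = 14994, so 32768 ≥ 14994.
Inductive step: assume the claim holds for r = m, so 2·4^m ≥ 44m^3 - 14m.
Then 2·4^(m + 1) = 4·(2·4^m) ≥ 4·(44m^3 - 14m).
Also, for m ≥ 7 we have 4·(44m^3 - 14m) ≥ 44(m+1)^3 - 14(m+1), since 4·(44m^3 - 14m) − (44(m+1)^3 - 14(m+1)) = 132m^3 - 132m^2 - 174m - 30, which is nonnegative for all m ≥ 7.
Combining, 2·4^(m + 1) ≥ 44(m+1)^3 - 14(m+1).
By the principle of mathematical induction, the result holds for all r ≥ 7.
Hence the smallest such n_0 is 7.

n_0 = 7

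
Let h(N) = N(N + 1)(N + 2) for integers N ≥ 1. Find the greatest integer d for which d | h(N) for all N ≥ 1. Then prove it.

Computing the first values: h(1) = 6 and h(2) = 24; gcd(6, 24) = 6, so d ≤ 6.
We prove 6 | N(N + 1)(N + 2) for all N ≥ 1 by induction on N.
For the base case N = 1: h(1) = 6 = 6·(1), so 6 | h(1).
For the inductive step, assume it holds for an arbitrary k ≥ 1, i.e. 6 | h(k). Then
h(k+1) − h(k) = (k+1)·(k+2)·(k+3) − k·(k+1)·(k+2) = (k+1)·(k+2)·[(k+3) − k] = 3·(k+1)·(k+2). The product of 2 consecutive integers is divisible by (2)! = 2, so h(k+1) − h(k) is divisible by 3·2 = 6. By the inductive hypothesis 6 | h(k), hence 6 | h(k+1).
By induction, the statement is established for all N ≥ 1.
Therefore the largest such d is 6.

d = 6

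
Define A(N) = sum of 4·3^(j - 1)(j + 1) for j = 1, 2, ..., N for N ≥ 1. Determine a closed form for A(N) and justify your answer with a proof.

We claim A(N) = 3^N(2N + 1) - 1 for all N ≥ 1.
Base case (N = 1): A(1) = 8, and the closed form gives 8. They agree.
Inductive step: suppose the statement holds for some j ≥ 1, so A(j) = 3^j(2j + 1) - 1.
Then A(j+1) = A(j) + (4·3^j(j + 2)) = (3^j(2j + 1) - 1) + (4·3^j(j + 2)).
Simplifying, A(j+1) = 6·3^j·j + 9·3^j - 1 = 3^(j+1)(2(j+1) + 1) - 1,
which is the closed form with N = j+1.
By induction, the statement is established for all N ≥ 1.

A(N) = 3^N(2N + 1) - 1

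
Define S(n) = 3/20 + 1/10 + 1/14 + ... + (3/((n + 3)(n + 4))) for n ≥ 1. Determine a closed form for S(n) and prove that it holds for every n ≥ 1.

S(n) = 3n/(4(n + 4))

We claim S(n) = 3n/(4(n + 4)) for all n ≥ 1.
When n = 1: S(1) = 3/20, and the closed form gives 3/20. They agree.
For the inductive step, assume it holds for an arbitrary j ≥ 1, so S(j) = 3j/(4(j + 4)).
Then S(j+1) = S(j) + (3/((j + 4)(j + 5))) = (3j/(4(j + 4))) + (3/((j + 4)(j + 5))).
Simplifying, S(j+1) = 3(j + 1)/(4(j + 5)) = 3(j+1)/(4((j+1) + 4)),
which is the closed form with n = j+1.
By the principle of mathematical induction, the result holds for all n ≥ 1.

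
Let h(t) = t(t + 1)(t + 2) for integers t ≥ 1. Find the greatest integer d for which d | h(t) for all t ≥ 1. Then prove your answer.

Computing the first values: h(1) = 6 and h(2) = 24; gcd(6, 24) = 6, so d ≤ 6.
We prove 6 | t(t + 1)(t + 2) for all t ≥ 1 by induction on t.
Base step (t = 1): h(1) = 6 = 6·(1), so 6 | h(1).
Inductive step: assume the claim holds for t = m, i.e. 6 | h(m). Then
h(m+1) − h(m) = (m+1)·(m+2)·(m+3) − m·(m+1)·(m+2) = (m+1)·(m+2)·[(m+3) − m] = 3·(m+1)·(m+2). The product of 2 consecutive integers is divisible by (2)! = 2, so h(m+1) − h(m) is divisible by 3·2 = 6. By the inductive hypothesis 6 | h(m), hence 6 | h(m+1).
Hence, by induction on t, the claim holds for every t ≥ 1.
Therefore the largest such d is 6.

d = 6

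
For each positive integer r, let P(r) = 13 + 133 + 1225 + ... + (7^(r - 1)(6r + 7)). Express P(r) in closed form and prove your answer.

P(r) = 7^r(r + 1) - 1

We claim P(r) = 7^r(r + 1) - 1 for all r ≥ 1.
Base step (r = 1): P(1) = 13, and the closed form gives 13. They agree.
Inductive step: suppose the statement holds for some k ≥ 1, so P(k) = 7^k(k + 1) - 1.
Then P(k+1) = P(k) + (7^k(6k + 13)) = (7^k(k + 1) - 1) + (7^k(6k + 13)).
Simplifying, P(k+1) = 7·7^k·k + 14·7^k - 1 = 7^(k+1)((k+1) + 1) - 1,
which is the closed form with r = k+1.
This completes the induction.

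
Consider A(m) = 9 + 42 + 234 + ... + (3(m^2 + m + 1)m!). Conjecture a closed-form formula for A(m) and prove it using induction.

A(m) = (3m + 3)(m + 1)! - 3

We claim A(m) = (3m + 3)(m + 1)! - 3 for all m ≥ 1.
Base case (m = 1): A(1) = 9, and the closed form gives 9. They agree.
For the inductive step, assume it holds for an arbitrary i ≥ 1, so A(i) = (3i + 3)(i + 1)! - 3.
Then A(i+1) = A(i) + (3(i^2 + 3i + 3)(i + 1)!) = ((3i + 3)(i + 1)! - 3) + (3(i^2 + 3i + 3)(i + 1)!).
Simplifying, A(i+1) = (3(i+1) + 3)((i+1) + 1)! - 3,
which is the closed form with m = i+1.
By induction, the statement is established for all m ≥ 1.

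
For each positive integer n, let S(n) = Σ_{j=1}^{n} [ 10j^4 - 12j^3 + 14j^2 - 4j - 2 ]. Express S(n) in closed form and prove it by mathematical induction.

We claim S(n) = 2n(n^4 + n^3 + n^2 + n - 1) for all n ≥ 1.
When n = 1: S(1) = 6, and the closed form gives 6. They agree.
For the inductive step, assume it holds for an arbitrary j ≥ 1, so S(j) = 2j(j^4 + j^3 + j^2 + j - 1).
Then S(j+1) = S(j) + (10j^4 + 28j^3 + 38j^2 + 28j + 6) = (2j(j^4 + j^3 + j^2 + j - 1)) + (10j^4 + 28j^3 + 38j^2 + 28j + 6).
Simplifying, S(j+1) = 2(j + 1)(j^4 + 5j^3 + 10j^2 + 10j + 3) = 2(j+1)((j+1)^4 + (j+1)^3 + (j+1)^2 + (j+1) - 1),
which is the closed form with n = j+1.
This completes the induction.

S(n) = 2n(n^4 + n^3 + n^2 + n - 1)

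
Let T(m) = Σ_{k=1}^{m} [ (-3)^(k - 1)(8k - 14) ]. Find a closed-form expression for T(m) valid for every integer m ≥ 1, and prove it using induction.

T(m) = (-3)^m(-2m + 3) - 3

We claim T(m) = (-3)^m(-2m + 3) - 3 for all m ≥ 1.
Base case (m = 1): T(1) = -6, and the closed form gives -6. They agree.
Inductive step: assume the claim holds for m = k, so T(k) = (-3)^k(-2k + 3) - 3.
Then T(k+1) = T(k) + ((-3)^k(8k - 6)) = ((-3)^k(-2k + 3) - 3) + ((-3)^k(8k - 6)).
Simplifying, T(k+1) = 6(-3)^k·k - 3(-3)^k - 3 = (-3)^(k+1)(-2(k+1) + 3) - 3,
which is the closed form with m = k+1.
By induction, the statement is established for all m ≥ 1.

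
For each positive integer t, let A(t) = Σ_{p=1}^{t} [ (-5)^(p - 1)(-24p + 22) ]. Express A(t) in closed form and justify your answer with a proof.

A(t) = (-5)^t(4t - 3) + 3

We claim A(t) = (-5)^t(4t - 3) + 3 for all t ≥ 1.
When t = 1: A(1) = -2, and the closed form gives -2. They agree.
For the inductive step, assume it holds for an arbitrary p ≥ 1, so A(p) = (-5)^p(4p - 3) + 3.
Then A(p+1) = A(p) + ((-5)^p(-24p - 2)) = ((-5)^p(4p - 3) + 3) + ((-5)^p(-24p - 2)).
Simplifying, A(p+1) = -20(-5)^p·p - 5(-5)^p + 3 = (-5)^(p+1)(4(p+1) - 3) + 3,
which is the closed form with t = p+1.
By induction, the statement is established for all t ≥ 1.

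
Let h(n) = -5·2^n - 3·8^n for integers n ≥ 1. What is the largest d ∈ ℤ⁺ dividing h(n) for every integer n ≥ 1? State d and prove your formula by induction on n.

d = 2

Computing the first values: h(1) = -34 and h(2) = -212; gcd(-34, -212) = 2, so d ≤ 2.
We prove 2 | -5·2^n - 3·8^n for all n ≥ 1 by induction on n.
Base step (n = 1): h(1) = -34 = 2·(-17), so 2 | h(1).
Suppose the result is true for n = m, i.e. 2 | h(m). Then
h(m+1) − 8·h(m) = (-5·2^(m+1) - 3·8^(m+1)) − 8·(-5·2^m - 3·8^m) = (-5)·2^m·(2 − 8) = (30)·2^m. Since 2 | h(m) by the inductive hypothesis, 2 | 8·h(m); and 2 | 30 since 30 = 2·15. Therefore 2 | h(m+1).
This completes the induction.
Therefore the largest such d is 2.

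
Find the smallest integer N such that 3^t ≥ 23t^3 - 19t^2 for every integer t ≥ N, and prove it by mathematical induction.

At t = 8: 6561 < 10560, so the inequality fails and N ≥ 9. We prove 3^t ≥ 23t^3 - 19t^2 for all t ≥ 9.
Base step (t = 9): 3^t = 19683 and 23t^3 - 19t^2 = 15228, so 19683 ≥ 15228.
Inductive step: suppose the statement holds for some r ≥ 9, so 3^r ≥ 23r^3 - 19r^2.
Then 3^(r + 1) = 3·(3^r) ≥ 3·(23r^3 - 19r^2).
Also, for r ≥ 9 we have 3·(23r^3 - 19r^2) ≥ 23(r+1)^3 - 19(r+1)^2, since 3·(23r^3 - 19r^2) − (23(r+1)^3 - 19(r+1)^2) = 46r^3 - 107r^2 - 31r - 4, which is nonnegative for all r ≥ 9.
Combining, 3^(r + 1) ≥ 23(r+1)^3 - 19(r+1)^2.
By the principle of mathematical induction, the result holds for all t ≥ 9.
Hence the smallest such N is 9.

N = 9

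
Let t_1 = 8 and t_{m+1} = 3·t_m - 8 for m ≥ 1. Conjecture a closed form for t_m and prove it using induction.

Computing the first terms: t_1 = 8, t_2 = 16, t_3 = 40. This suggests t_m = 4·3^(m - 1) + 4.
For the base case m = 1: the formula gives 8 = 8 = t_1.
Inductive step: suppose the statement holds for some r ≥ 1, so t_r = 4·3^(r - 1) + 4.
Then t_{r+1} = 3·t_r - 8 = 3·(4·3^(r - 1) + 4) - 8 = 4·3^r + 4 = 4·3^((r+1) - 1) + 4,
which is the claimed formula at m = r+1.
This completes the induction.

t_m = 4·3^(m - 1) + 4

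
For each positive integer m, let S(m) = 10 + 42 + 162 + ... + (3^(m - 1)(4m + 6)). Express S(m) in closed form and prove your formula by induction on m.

We claim S(m) = 2·3^m(m + 1) - 2 for all m ≥ 1.
Base case (m = 1): S(1) = 10, and the closed form gives 10. They agree.
Inductive step: assume the claim holds for m = j, so S(j) = 2·3^j(j + 1) - 2.
Then S(j+1) = S(j) + (3^j(4j + 10)) = (2·3^j(j + 1) - 2) + (3^j(4j + 10)).
Simplifying, S(j+1) = 6·3^j·j + 12·3^j - 2 = 2·3^(j+1)((j+1) + 1) - 2,
which is the closed form with m = j+1.
Hence, by induction on m, the claim holds for every m ≥ 1.

S(m) = 2·3^m(m + 1) - 2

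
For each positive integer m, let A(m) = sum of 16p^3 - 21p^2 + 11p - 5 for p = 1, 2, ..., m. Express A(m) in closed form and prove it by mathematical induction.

We claim A(m) = m(4m^3 + m^2 - m - 3) for all m ≥ 1.
For the base case m = 1: A(1) = 1, and the closed form gives 1. They agree.
Suppose the result is true for m = p, so A(p) = p(4p^3 + p^2 - p - 3).
Then A(p+1) = A(p) + (16p^3 + 27p^2 + 17p + 1) = (p(4p^3 + p^2 - p - 3)) + (16p^3 + 27p^2 + 17p + 1).
Simplifying, A(p+1) = (p + 1)(4p^3 + 13p^2 + 13p + 1) = (p+1)(4(p+1)^3 + (p+1)^2 - (p+1) - 3),
which is the closed form with m = p+1.
This completes the induction.

A(m) = m(4m^3 + m^2 - m - 3)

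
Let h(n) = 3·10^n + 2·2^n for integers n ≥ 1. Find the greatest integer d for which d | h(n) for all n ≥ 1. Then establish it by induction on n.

d = 2

Computing the first values: h(1) = 34 and h(2) = 308; gcd(34, 308) = 2, so d ≤ 2.
We prove 2 | 3·10^n + 2·2^n for all n ≥ 1 by induction on n.
When n = 1: h(1) = 34 = 2·(17), so 2 | h(1).
For the inductive step, assume it holds for an arbitrary j ≥ 1, i.e. 2 | h(j). Then
h(j+1) − 10·h(j) = (3·10^(j+1) + 2·2^(j+1)) − 10·(3·10^j + 2·2^j) = (2)·2^j·(2 − 10) = (-16)·2^j. Since 2 | h(j) by the inductive hypothesis, 2 | 10·h(j); and 2 | -16 since -16 = 2·-8. Therefore 2 | h(j+1).
By the principle of mathematical induction, the result holds for all n ≥ 1.
Therefore the largest such d is 2.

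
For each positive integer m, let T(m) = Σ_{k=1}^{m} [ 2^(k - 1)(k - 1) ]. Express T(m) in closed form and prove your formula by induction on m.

T(m) = 2^m(m - 2) + 2

We claim T(m) = 2^m(m - 2) + 2 for all m ≥ 1.
For the base case m = 1: T(1) = 0, and the closed form gives 0. They agree.
Inductive step: assume the claim holds for m = k, so T(k) = 2^k(k - 2) + 2.
Then T(k+1) = T(k) + (2^k·k) = (2^k(k - 2) + 2) + (2^k·k).
Simplifying, T(k+1) = 2·2^k·k - 2·2^k + 2 = 2^(k+1)((k+1) - 2) + 2,
which is the closed form with m = k+1.
Hence, by induction on m, the claim holds for every m ≥ 1.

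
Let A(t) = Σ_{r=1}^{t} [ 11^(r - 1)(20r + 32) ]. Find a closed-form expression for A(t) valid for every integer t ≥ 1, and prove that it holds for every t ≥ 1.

We claim A(t) = 11^t(2t + 3) - 3 for all t ≥ 1.
For the base case t = 1: A(1) = 52, and the closed form gives 52. They agree.
Suppose the result is true for t = r, so A(r) = 11^r(2r + 3) - 3.
Then A(r+1) = A(r) + (11^r(20r + 52)) = (11^r(2r + 3) - 3) + (11^r(20r + 52)).
Simplifying, A(r+1) = 22·11^r·r + 55·11^r - 3 = 11^(r+1)(2(r+1) + 3) - 3,
which is the closed form with t = r+1.
This completes the induction.

A(t) = 11^t(2t + 3) - 3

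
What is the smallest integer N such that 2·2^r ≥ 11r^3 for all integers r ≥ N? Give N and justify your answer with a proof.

N = 14

At r = 13: 16384 < 24167, so the inequality fails and N ≥ 14. We prove 2·2^r ≥ 11r^3 for all r ≥ 14.
When r = 14: 2·2^r = 32768 and 11r^3 = 30184, so 32768 ≥ 30184.
Inductive step: assume the claim holds for r = m, so 2·2^m ≥ 11m^3.
Then 2·2^(m + 1) = 2·(2·2^m) ≥ 2·(11m^3).
Also, for m ≥ 14 we have 2·(11m^3) ≥ 11(m+1)^3, since 2 ≥ (1 + 1/m)^3 for all m ≥ 14.
Combining, 2·2^(m + 1) ≥ 11(m+1)^3.
This completes the induction.
Hence the smallest such N is 14.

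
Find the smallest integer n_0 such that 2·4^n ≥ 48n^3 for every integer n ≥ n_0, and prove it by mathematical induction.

At n = 6: 8192 < 10368, so the inequality fails and n_0 ≥ 7. We prove 2·4^n ≥ 48n^3 for all n ≥ 7.
When n = 7: 2·4^n = 32768 and 48n^3 = 16464, so 32768 ≥ 16464.
For the inductive step, assume it holds for an arbitrary m ≥ 7, so 2·4^m ≥ 48m^3.
Then 2·4^(m + 1) = 4·(2·4^m) ≥ 4·(48m^3).
Also, for m ≥ 7 we have 4·(48m^3) ≥ 48(m+1)^3, since 4 ≥ (1 + 1/m)^3 for all m ≥ 7.
Combining, 2·4^(m + 1) ≥ 48(m+1)^3.
This completes the induction.
Hence the smallest such n_0 is 7.

n_0 = 7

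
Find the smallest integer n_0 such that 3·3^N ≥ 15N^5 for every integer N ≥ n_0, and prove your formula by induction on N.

n_0 = 14

At N = 13: 4782969 < 5569395, so the inequality fails and n_0 ≥ 14. We prove 3·3^N ≥ 15N^5 for all N ≥ 14.
When N = 14: 3·3^N = 14348907 and 15N^5 = 8067360, so 14348907 ≥ 8067360.
Inductive step: assume the claim holds for N = j, so 3·3^j ≥ 15j^5.
Then 3·3^(j + 1) = 3·(3·3^j) ≥ 3·(15j^5).
Also, for j ≥ 14 we have 3·(15j^5) ≥ 15(j+1)^5, since 3 ≥ (1 + 1/j)^5 for all j ≥ 14.
Combining, 3·3^(j + 1) ≥ 15(j+1)^5.
By the principle of mathematical induction, the result holds for all N ≥ 14.
Hence the smallest such n_0 is 14.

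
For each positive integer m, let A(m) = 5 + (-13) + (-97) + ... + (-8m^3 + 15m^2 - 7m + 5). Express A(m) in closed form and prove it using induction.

A(m) = -m(2m^3 - m^2 - 2m - 4)

We claim A(m) = -m(2m^3 - m^2 - 2m - 4) for all m ≥ 1.
When m = 1: A(1) = 5, and the closed form gives 5. They agree.
Suppose the result is true for m = i, so A(i) = i(-2i^3 + i^2 + 2i + 4).
Then A(i+1) = A(i) + (-8i^3 - 9i^2 - i + 5) = (i(-2i^3 + i^2 + 2i + 4)) + (-8i^3 - 9i^2 - i + 5).
Simplifying, A(i+1) = -(i + 1)(2i^3 + 5i^2 + 2i - 5) = -(i+1)(2(i+1)^3 - (i+1)^2 - 2(i+1) - 4),
which is the closed form with m = i+1.
This completes the induction.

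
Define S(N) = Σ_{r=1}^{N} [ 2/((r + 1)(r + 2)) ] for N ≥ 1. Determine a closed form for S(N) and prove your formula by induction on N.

We claim S(N) = N/(N + 2) for all N ≥ 1.
For the base case N = 1: S(1) = 1/3, and the closed form gives 1/3. They agree.
Inductive step: assume the claim holds for N = r, so S(r) = r/(r + 2).
Then S(r+1) = S(r) + (2/((r + 2)(r + 3))) = (r/(r + 2)) + (2/((r + 2)(r + 3))).
Simplifying, S(r+1) = (r + 1)/(r + 3) = (r+1)/((r+1) + 2),
which is the closed form with N = r+1.
This completes the induction.

S(N) = N/(N + 2)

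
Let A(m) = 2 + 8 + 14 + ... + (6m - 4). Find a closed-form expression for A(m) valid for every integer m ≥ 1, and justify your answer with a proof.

A(m) = m(3m - 1)

We claim A(m) = m(3m - 1) for all m ≥ 1.
For the base case m = 1: A(1) = 2, and the closed form gives 2. They agree.
For the inductive step, assume it holds for an arbitrary i ≥ 1, so A(i) = i(3i - 1).
Then A(i+1) = A(i) + (6i + 2) = (i(3i - 1)) + (6i + 2).
Simplifying, A(i+1) = (i + 1)(3i + 2) = (i+1)(3(i+1) - 1),
which is the closed form with m = i+1.
By induction, the statement is established for all m ≥ 1.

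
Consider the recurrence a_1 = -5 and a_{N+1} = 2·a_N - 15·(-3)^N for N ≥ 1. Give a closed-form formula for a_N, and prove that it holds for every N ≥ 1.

Computing the first terms: a_1 = -5, a_2 = 35, a_3 = -65. This suggests a_N = -(-3)^(N + 1) + 2^(N + 1).
For the base case N = 1: the formula gives -5 = -5 = a_1.
For the inductive step, assume it holds for an arbitrary m ≥ 1, so a_m = -(-3)^(m + 1) + 2^(m + 1).
Then a_{m+1} = 2·a_m - 15·(-3)^m = 2·(-(-3)^(m + 1) + 2^(m + 1)) - 15·(-3)^m = -(-3)^(m + 2) + 2^(m + 2) = -(-3)^((m+1) + 1) + 2^((m+1) + 1),
which is the claimed formula at N = m+1.
This completes the induction.

a_N = -(-3)^(N + 1) + 2^(N + 1)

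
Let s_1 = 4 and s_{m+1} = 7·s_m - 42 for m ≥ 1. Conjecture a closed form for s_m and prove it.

s_m = -3·7^(m - 1) + 7

Computing the first terms: s_1 = 4, s_2 = -14, s_3 = -140. This suggests s_m = -3·7^(m - 1) + 7.
When m = 1: the formula gives 4 = 4 = s_1.
Suppose the result is true for m = i, so s_i = -3·7^(i - 1) + 7.
Then s_{i+1} = 7·s_i - 42 = 7·(-3·7^(i - 1) + 7) - 42 = -3·7^i + 7 = -3·7^((i+1) - 1) + 7,
which is the claimed formula at m = i+1.
By induction, the statement is established for all m ≥ 1.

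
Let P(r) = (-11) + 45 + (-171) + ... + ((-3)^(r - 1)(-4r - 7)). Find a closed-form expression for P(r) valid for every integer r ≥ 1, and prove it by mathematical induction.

P(r) = (-3)^r(r + 2) - 2

We claim P(r) = (-3)^r(r + 2) - 2 for all r ≥ 1.
When r = 1: P(1) = -11, and the closed form gives -11. They agree.
Inductive step: assume the claim holds for r = k, so P(k) = (-3)^k(k + 2) - 2.
Then P(k+1) = P(k) + ((-3)^k(-4k - 11)) = ((-3)^k(k + 2) - 2) + ((-3)^k(-4k - 11)).
Simplifying, P(k+1) = -3(-3)^k·k - 9(-3)^k - 2 = (-3)^(k+1)((k+1) + 2) - 2,
which is the closed form with r = k+1.
By induction, the statement is established for all r ≥ 1.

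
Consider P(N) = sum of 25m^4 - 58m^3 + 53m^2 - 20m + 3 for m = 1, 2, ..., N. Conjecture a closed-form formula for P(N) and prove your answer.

P(N) = N(5N^4 - 2N^3 - 3N^2 + 2N + 1)

We claim P(N) = N(5N^4 - 2N^3 - 3N^2 + 2N + 1) for all N ≥ 1.
When N = 1: P(1) = 3, and the closed form gives 3. They agree.
Inductive step: suppose the statement holds for some m ≥ 1, so P(m) = m(5m^4 - 2m^3 - 3m^2 + 2m + 1).
Then P(m+1) = P(m) + (25m^4 + 42m^3 + 29m^2 + 12m + 3) = (m(5m^4 - 2m^3 - 3m^2 + 2m + 1)) + (25m^4 + 42m^3 + 29m^2 + 12m + 3).
Simplifying, P(m+1) = (m + 1)(5m^4 + 18m^3 + 21m^2 + 10m + 3) = (m+1)(5(m+1)^4 - 2(m+1)^3 - 3(m+1)^2 + 2(m+1) + 1),
which is the closed form with N = m+1.
By the principle of mathematical induction, the result holds for all N ≥ 1.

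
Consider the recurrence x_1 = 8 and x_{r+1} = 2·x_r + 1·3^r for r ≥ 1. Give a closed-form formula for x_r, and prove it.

Computing the first terms: x_1 = 8, x_2 = 19, x_3 = 47. This suggests x_r = 5·2^(r - 1) + 3^r.
When r = 1: the formula gives 8 = 8 = x_1.
Inductive step: suppose the statement holds for some i ≥ 1, so x_i = 5·2^(i - 1) + 3^i.
Then x_{i+1} = 2·x_i + 1·3^i = 2·(5·2^(i - 1) + 3^i) + 1·3^i = 5·2^i + 3^(i + 1) = 5·2^((i+1) - 1) + 3^(i+1),
which is the claimed formula at r = i+1.
By induction, the statement is established for all r ≥ 1.

x_r = 5·2^(r - 1) + 3^r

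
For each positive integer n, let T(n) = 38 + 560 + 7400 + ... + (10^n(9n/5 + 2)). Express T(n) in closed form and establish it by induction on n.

T(n) = 2·10^n(n + 1) - 2

We claim T(n) = 2·10^n(n + 1) - 2 for all n ≥ 1.
For the base case n = 1: T(1) = 38, and the closed form gives 38. They agree.
Inductive step: assume the claim holds for n = k, so T(k) = 2·10^k(k + 1) - 2.
Then T(k+1) = T(k) + (10^k(18k + 38)) = (2·10^k(k + 1) - 2) + (10^k(18k + 38)).
Simplifying, T(k+1) = 20·10^k·k + 40·10^k - 2 = 2·10^(k+1)((k+1) + 1) - 2,
which is the closed form with n = k+1.
Hence, by induction on n, the claim holds for every n ≥ 1.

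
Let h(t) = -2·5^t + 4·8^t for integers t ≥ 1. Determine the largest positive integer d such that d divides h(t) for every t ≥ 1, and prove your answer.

Computing the first values: h(1) = 22 and h(2) = 206; gcd(22, 206) = 2, so d ≤ 2.
We prove 2 | -2·5^t + 4·8^t for all t ≥ 1 by induction on t.
When t = 1: h(1) = 22 = 2·(11), so 2 | h(1).
Suppose the result is true for t = p, i.e. 2 | h(p). Then
h(p+1) − 8·h(p) = (-2·5^(p+1) + 4·8^(p+1)) − 8·(-2·5^p + 4·8^p) = (-2)·5^p·(5 − 8) = (6)·5^p. Since 2 | h(p) by the inductive hypothesis, 2 | 8·h(p); and 2 | 6 since 6 = 2·3. Therefore 2 | h(p+1).
By the principle of mathematical induction, the result holds for all t ≥ 1.
Therefore the largest such d is 2.

d = 2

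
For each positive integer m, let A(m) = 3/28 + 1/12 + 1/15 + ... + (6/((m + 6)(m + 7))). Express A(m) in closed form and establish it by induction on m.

We claim A(m) = 6m/(7(m + 7)) for all m ≥ 1.
Base step (m = 1): A(1) = 3/28, and the closed form gives 3/28. They agree.
For the inductive step, assume it holds for an arbitrary j ≥ 1, so A(j) = 6j/(7(j + 7)).
Then A(j+1) = A(j) + (6/((j + 7)(j + 8))) = (6j/(7(j + 7))) + (6/((j + 7)(j + 8))).
Simplifying, A(j+1) = 6(j + 1)/(7(j + 8)) = 6(j+1)/(7((j+1) + 7)),
which is the closed form with m = j+1.
By induction, the statement is established for all m ≥ 1.

A(m) = 6m/(7(m + 7))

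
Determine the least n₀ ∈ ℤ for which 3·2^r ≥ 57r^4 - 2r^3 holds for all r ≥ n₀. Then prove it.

At r = 22: 12582912 < 13331296, so the inequality fails and n₀ ≥ 23. We prove 3·2^r ≥ 57r^4 - 2r^3 for all r ≥ 23.
Base step (r = 23): 3·2^r = 25165824 and 57r^4 - 2r^3 = 15926603, so 25165824 ≥ 15926603.
Inductive step: assume the claim holds for r = p, so 3·2^p ≥ 57p^4 - 2p^3.
Then 3·2^(p + 1) = 2·(3·2^p) ≥ 2·(57p^4 - 2p^3).
Also, for p ≥ 23 we have 2·(57p^4 - 2p^3) ≥ 57(p+1)^4 - 2(p+1)^3, since 2·(57p^4 - 2p^3) − (57(p+1)^4 - 2(p+1)^3) = 57p^4 - 230p^3 - 336p^2 - 222p - 55, which is nonnegative for all p ≥ 23.
Combining, 3·2^(p + 1) ≥ 57(p+1)^4 - 2(p+1)^3.
Hence, by induction on r, the claim holds for every r ≥ 23.
Hence the smallest such n₀ is 23.

n₀ = 23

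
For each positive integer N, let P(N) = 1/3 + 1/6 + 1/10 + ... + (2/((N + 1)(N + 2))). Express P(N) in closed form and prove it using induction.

We claim P(N) = N/(N + 2) for all N ≥ 1.
Base step (N = 1): P(1) = 1/3, and the closed form gives 1/3. They agree.
Inductive step: assume the claim holds for N = r, so P(r) = r/(r + 2).
Then P(r+1) = P(r) + (2/((r + 2)(r + 3))) = (r/(r + 2)) + (2/((r + 2)(r + 3))).
Simplifying, P(r+1) = (r + 1)/(r + 3) = (r+1)/((r+1) + 2),
which is the closed form with N = r+1.
This completes the induction.

P(N) = N/(N + 2)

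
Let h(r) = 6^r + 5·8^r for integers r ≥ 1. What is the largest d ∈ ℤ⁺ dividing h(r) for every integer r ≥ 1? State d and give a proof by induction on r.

Computing the first values: h(1) = 46 and h(2) = 356; gcd(46, 356) = 2, so d ≤ 2.
We prove 2 | 6^r + 5·8^r for all r ≥ 1 by induction on r.
When r = 1: h(1) = 46 = 2·(23), so 2 | h(1).
Inductive step: suppose the statement holds for some m ≥ 1, i.e. 2 | h(m). Then
h(m+1) − 8·h(m) = (6^(m+1) + 5·8^(m+1)) − 8·(6^m + 5·8^m) = (1)·6^m·(6 − 8) = (-2)·6^m. Since 2 | h(m) by the inductive hypothesis, 2 | 8·h(m); and 2 | -2 since -2 = 2·-1. Therefore 2 | h(m+1).
Hence, by induction on r, the claim holds for every r ≥ 1.
Therefore the largest such d is 2.

d = 2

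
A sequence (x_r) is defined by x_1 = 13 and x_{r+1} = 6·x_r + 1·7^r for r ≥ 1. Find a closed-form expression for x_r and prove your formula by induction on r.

x_r = 6^r + 7^r

Computing the first terms: x_1 = 13, x_2 = 85, x_3 = 559. This suggests x_r = 6^r + 7^r.
When r = 1: the formula gives 13 = 13 = x_1.
Inductive step: suppose the statement holds for some p ≥ 1, so x_p = 6^p + 7^p.
Then x_{p+1} = 6·x_p + 1·7^p = 6·(6^p + 7^p) + 1·7^p = 6^(p + 1) + 7^(p + 1),
which is the claimed formula at r = p+1.
Hence, by induction on r, the claim holds for every r ≥ 1.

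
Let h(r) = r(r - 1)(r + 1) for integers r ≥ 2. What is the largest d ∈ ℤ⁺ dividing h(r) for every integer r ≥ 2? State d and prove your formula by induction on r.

Computing the first values: h(2) = 6 and h(3) = 24; gcd(6, 24) = 6, so d ≤ 6.
We prove 6 | r(r - 1)(r + 1) for all r ≥ 2 by induction on r.
When r = 2: h(2) = 6 = 6·(1), so 6 | h(2).
For the inductive step, assume it holds for an arbitrary m ≥ 2, i.e. 6 | h(m). Then
h(m+1) − h(m) = m·(m+1)·(m+2) − (m-1)·m·(m+1) = m·(m+1)·[(m+2) − (m-1)] = 3·m·(m+1). The product of 2 consecutive integers is divisible by (2)! = 2, so h(m+1) − h(m) is divisible by 3·2 = 6. By the inductive hypothesis 6 | h(m), hence 6 | h(m+1).
Hence, by induction on r, the claim holds for every r ≥ 2.
Therefore the largest such d is 6.

d = 6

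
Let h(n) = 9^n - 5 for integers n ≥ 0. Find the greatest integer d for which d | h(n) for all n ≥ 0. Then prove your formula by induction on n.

Computing the first values: h(0) = -4 and h(1) = 4; gcd(-4, 4) = 4, so d ≤ 4.
We prove 4 | 9^n - 5 for all n ≥ 0 by induction on n.
For the base case n = 0: h(0) = -4 = 4·(-1), so 4 | h(0).
Inductive step: assume the claim holds for n = p, i.e. 4 | h(p). Then
h(p+1) = 9^(p+1) - 5 = 9·(9^p - 5) + 40 = 9·h(p) + 40. The first term is divisible by 4 by the inductive hypothesis, and 40 is divisible by 4. Hence 4 | h(p+1).
This completes the induction.
Therefore the largest such d is 4.

d = 4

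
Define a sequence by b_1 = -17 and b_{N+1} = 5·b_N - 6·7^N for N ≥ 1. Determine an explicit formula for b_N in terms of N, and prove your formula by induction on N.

Computing the first terms: b_1 = -17, b_2 = -127, b_3 = -929. This suggests b_N = 4·5^(N - 1) - 3·7^N.
For the base case N = 1: the formula gives -17 = -17 = b_1.
Inductive step: suppose the statement holds for some i ≥ 1, so b_i = 4·5^(i - 1) - 3·7^i.
Then b_{i+1} = 5·b_i - 6·7^i = 5·(4·5^(i - 1) - 3·7^i) - 6·7^i = 4·5^i - 3·7^(i + 1) = 4·5^((i+1) - 1) - 3·7^(i+1),
which is the claimed formula at N = i+1.
By induction, the statement is established for all N ≥ 1.

b_N = 4·5^(N - 1) - 3·7^N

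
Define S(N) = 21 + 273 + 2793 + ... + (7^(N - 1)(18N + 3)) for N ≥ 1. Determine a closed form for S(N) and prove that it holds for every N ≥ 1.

S(N) = 3·7^N·N

We claim S(N) = 3·7^N·N for all N ≥ 1.
When N = 1: S(1) = 21, and the closed form gives 21. They agree.
Inductive step: suppose the statement holds for some k ≥ 1, so S(k) = 3·7^k·k.
Then S(k+1) = S(k) + (7^k(18k + 21)) = (3·7^k·k) + (7^k(18k + 21)).
Simplifying, S(k+1) = 21·7^k(k + 1) = 3·7^(k+1)·(k+1),
which is the closed form with N = k+1.
This completes the induction.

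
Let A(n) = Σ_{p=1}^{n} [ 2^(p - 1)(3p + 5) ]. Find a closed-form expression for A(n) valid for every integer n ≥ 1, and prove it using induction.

A(n) = 2^n(3n + 2) - 2

We claim A(n) = 2^n(3n + 2) - 2 for all n ≥ 1.
For the base case n = 1: A(1) = 8, and the closed form gives 8. They agree.
Inductive step: suppose the statement holds for some p ≥ 1, so A(p) = 2^p(3p + 2) - 2.
Then A(p+1) = A(p) + (2^p(3p + 8)) = (2^p(3p + 2) - 2) + (2^p(3p + 8)).
Simplifying, A(p+1) = 6·2^p·p + 10·2^p - 2 = 2^(p+1)(3(p+1) + 2) - 2,
which is the closed form with n = p+1.
By the principle of mathematical induction, the result holds for all n ≥ 1.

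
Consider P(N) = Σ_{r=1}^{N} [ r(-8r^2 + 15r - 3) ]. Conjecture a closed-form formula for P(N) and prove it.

P(N) = -N(N + 1)(2N^2 - 3N - 1)

We claim P(N) = -N(N + 1)(2N^2 - 3N - 1) for all N ≥ 1.
Base case (N = 1): P(1) = 4, and the closed form gives 4. They agree.
Inductive step: suppose the statement holds for some r ≥ 1, so P(r) = r(-2r^3 + r^2 + 4r + 1).
Then P(r+1) = P(r) + ((r + 1)(15r - 8(r + 1)^2 + 12)) = (r(-2r^3 + r^2 + 4r + 1)) + ((r + 1)(15r - 8(r + 1)^2 + 12)).
Simplifying, P(r+1) = -(r + 1)(r + 2)(2r^2 + r - 2) = -(r+1)((r+1) + 1)(2(r+1)^2 - 3(r+1) - 1),
which is the closed form with N = r+1.
By induction, the statement is established for all N ≥ 1.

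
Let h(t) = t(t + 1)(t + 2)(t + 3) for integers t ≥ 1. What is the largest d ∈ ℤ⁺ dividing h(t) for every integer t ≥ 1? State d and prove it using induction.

Computing the first values: h(1) = 24 and h(2) = 120; gcd(24, 120) = 24, so d ≤ 24.
We prove 24 | t(t + 1)(t + 2)(t + 3) for all t ≥ 1 by induction on t.
Base case (t = 1): h(1) = 24 = 24·(1), so 24 | h(1).
For the inductive step, assume it holds for an arbitrary i ≥ 1, i.e. 24 | h(i). Then
h(i+1) − h(i) = (i+1)·(i+2)·(i+3)·(i+4) − i·(i+1)·(i+2)·(i+3) = (i+1)·(i+2)·(i+3)·[(i+4) − i] = 4·(i+1)·(i+2)·(i+3). The product of 3 consecutive integers is divisible by (3)! = 6, so h(i+1) − h(i) is divisible by 4·6 = 24. By the inductive hypothesis 24 | h(i), hence 24 | h(i+1).
By induction, the statement is established for all t ≥ 1.
Therefore the largest such d is 24.

d = 24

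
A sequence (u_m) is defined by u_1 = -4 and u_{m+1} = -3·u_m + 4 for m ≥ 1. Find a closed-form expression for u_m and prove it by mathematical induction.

Computing the first terms: u_1 = -4, u_2 = 16, u_3 = -44. This suggests u_m = -5(-3)^(m - 1) + 1.
Base step (m = 1): the formula gives -4 = -4 = u_1.
Suppose the result is true for m = p, so u_p = -5(-3)^(p - 1) + 1.
Then u_{p+1} = -3·u_p + 4 = -3·(-5(-3)^(p - 1) + 1) + 4 = -5(-3)^p + 1 = -5(-3)^((p+1) - 1) + 1,
which is the claimed formula at m = p+1.
By the principle of mathematical induction, the result holds for all m ≥ 1.

u_m = -5(-3)^(m - 1) + 1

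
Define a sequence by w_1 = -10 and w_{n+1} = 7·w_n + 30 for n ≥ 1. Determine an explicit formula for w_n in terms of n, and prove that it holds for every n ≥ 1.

Computing the first terms: w_1 = -10, w_2 = -40, w_3 = -250. This suggests w_n = -5·7^(n - 1) - 5.
Base case (n = 1): the formula gives -10 = -10 = w_1.
Inductive step: suppose the statement holds for some m ≥ 1, so w_m = -5·7^(m - 1) - 5.
Then w_{m+1} = 7·w_m + 30 = 7·(-5·7^(m - 1) - 5) + 30 = -5·7^m - 5 = -5·7^((m+1) - 1) - 5,
which is the claimed formula at n = m+1.
Hence, by induction on n, the claim holds for every n ≥ 1.

w_n = -5·7^(n - 1) - 5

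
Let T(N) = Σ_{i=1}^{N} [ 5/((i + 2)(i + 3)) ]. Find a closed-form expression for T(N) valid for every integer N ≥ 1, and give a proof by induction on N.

We claim T(N) = 5N/(3(N + 3)) for all N ≥ 1.
When N = 1: T(1) = 5/12, and the closed form gives 5/12. They agree.
Inductive step: assume the claim holds for N = i, so T(i) = 5i/(3(i + 3)).
Then T(i+1) = T(i) + (5/((i + 3)(i + 4))) = (5i/(3(i + 3))) + (5/((i + 3)(i + 4))).
Simplifying, T(i+1) = 5(i + 1)/(3(i + 4)) = 5(i+1)/(3((i+1) + 3)),
which is the closed form with N = i+1.
By the principle of mathematical induction, the result holds for all N ≥ 1.

T(N) = 5N/(3(N + 3))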